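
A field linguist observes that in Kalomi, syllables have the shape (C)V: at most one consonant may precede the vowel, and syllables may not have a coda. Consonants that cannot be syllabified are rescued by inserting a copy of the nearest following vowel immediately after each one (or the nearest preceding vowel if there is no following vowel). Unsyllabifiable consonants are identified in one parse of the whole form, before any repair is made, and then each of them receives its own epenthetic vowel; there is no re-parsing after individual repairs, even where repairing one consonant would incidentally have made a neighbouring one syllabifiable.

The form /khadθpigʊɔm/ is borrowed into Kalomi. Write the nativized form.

The consonants /k/, /d/, /θ/, /m/ cannot be parsed into a legal (C)V syllable (no codas are permitted; onsets are limited to one consonant).
Inserting the epenthetic vowel yields /k/ → /ka/, /d/ → /di/, /θ/ → /θi/, /m/ → /mɔ/.

kahadiθipigʊɔmɔ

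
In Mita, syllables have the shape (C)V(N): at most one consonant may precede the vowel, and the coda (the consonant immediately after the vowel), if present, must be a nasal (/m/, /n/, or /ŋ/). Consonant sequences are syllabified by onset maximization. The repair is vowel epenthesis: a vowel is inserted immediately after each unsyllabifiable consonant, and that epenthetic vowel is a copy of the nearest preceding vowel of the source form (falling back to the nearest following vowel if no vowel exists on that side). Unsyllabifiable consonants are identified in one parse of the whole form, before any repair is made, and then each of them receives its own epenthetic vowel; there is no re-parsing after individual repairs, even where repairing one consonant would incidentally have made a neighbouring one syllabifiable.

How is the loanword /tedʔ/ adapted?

The consonants /d/, /ʔ/ cannot be parsed into a legal (C)V(N) syllable (only a nasal (/m/, /n/, or /ŋ/) is licensed in coda position; onsets are limited to one consonant).
Epenthesis after each stranded consonant: /d/ → /de/, /ʔ/ → /ʔe/.

tedeʔe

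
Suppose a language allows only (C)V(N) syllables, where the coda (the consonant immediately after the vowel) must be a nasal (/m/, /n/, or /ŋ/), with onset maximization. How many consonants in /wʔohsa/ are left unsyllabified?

2

Syllabifying with onset maximization leaves /w/, /h/ stranded (only a nasal (/m/, /n/, or /ŋ/) is licensed in coda position; onsets are limited to one consonant).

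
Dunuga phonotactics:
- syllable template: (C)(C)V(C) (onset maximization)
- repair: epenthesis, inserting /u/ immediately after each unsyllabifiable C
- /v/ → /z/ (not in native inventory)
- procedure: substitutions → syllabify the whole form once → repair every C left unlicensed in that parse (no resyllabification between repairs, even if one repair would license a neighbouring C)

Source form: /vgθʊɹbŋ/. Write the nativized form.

zugθʊɹbuŋu

Substitution: /v/ → /z/, giving /zgθʊɹbŋ/.
Syllabifying with onset maximization leaves /z/, /b/, /ŋ/ stranded (at most one coda consonant is licensed; onsets may contain at most 2 consonants).
Inserting the epenthetic vowel yields /z/ → /zu/, /b/ → /bu/, /ŋ/ → /ŋu/.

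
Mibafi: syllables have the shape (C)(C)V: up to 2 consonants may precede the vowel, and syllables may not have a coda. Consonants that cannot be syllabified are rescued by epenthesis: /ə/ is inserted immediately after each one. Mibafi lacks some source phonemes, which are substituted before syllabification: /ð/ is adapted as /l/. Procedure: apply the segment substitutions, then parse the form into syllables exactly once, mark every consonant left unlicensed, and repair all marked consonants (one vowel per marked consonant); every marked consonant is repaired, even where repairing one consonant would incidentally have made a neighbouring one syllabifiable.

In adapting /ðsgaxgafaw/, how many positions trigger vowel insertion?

2

After substitution the input is /lsgaxgafaw/.
The unsyllabifiable consonants are /l/, /w/; each receives one epenthetic vowel.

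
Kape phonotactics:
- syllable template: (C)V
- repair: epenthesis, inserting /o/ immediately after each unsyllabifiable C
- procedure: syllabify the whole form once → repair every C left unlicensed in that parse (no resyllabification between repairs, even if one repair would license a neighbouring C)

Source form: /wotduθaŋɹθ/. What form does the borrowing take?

Syllabifying with onset maximization leaves /t/, /ŋ/, /ɹ/, /θ/ stranded (no codas are permitted; onsets are limited to one consonant).
Inserting the epenthetic vowel yields /t/ → /to/, /ŋ/ → /ŋo/, /ɹ/ → /ɹo/, /θ/ → /θo/.

wotoduθaŋoɹoθo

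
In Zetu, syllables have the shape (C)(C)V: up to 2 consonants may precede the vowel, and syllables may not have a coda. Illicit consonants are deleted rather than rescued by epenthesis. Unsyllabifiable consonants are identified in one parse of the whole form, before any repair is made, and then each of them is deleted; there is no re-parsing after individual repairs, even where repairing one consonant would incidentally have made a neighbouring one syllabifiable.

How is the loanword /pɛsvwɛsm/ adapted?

Syllabifying with onset maximization leaves /s/, /s/, /m/ stranded (no codas are permitted; onsets may contain at most 2 consonants).
Deleting the stranded consonants removes /s/, /s/, /m/.

pɛvwɛ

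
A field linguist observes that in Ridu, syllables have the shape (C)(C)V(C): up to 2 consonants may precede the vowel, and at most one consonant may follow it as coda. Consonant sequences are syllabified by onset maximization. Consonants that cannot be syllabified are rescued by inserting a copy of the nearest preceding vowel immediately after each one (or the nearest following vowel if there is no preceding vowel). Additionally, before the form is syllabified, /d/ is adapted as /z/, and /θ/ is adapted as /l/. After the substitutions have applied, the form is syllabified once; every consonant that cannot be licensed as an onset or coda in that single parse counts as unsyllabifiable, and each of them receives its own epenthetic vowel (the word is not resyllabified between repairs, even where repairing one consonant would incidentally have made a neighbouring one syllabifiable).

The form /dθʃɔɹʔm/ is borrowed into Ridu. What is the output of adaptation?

Substitution: /d/ → /z/, /θ/ → /l/, giving /zlʃɔɹʔm/.
The consonants /z/, /ʔ/, /m/ cannot be parsed into a legal (C)(C)V(C) syllable (at most one coda consonant is licensed; onsets may contain at most 2 consonants).
Epenthesis after each stranded consonant: /z/ → /zɔ/, /ʔ/ → /ʔɔ/, /m/ → /mɔ/.

zɔlʃɔɹʔɔmɔ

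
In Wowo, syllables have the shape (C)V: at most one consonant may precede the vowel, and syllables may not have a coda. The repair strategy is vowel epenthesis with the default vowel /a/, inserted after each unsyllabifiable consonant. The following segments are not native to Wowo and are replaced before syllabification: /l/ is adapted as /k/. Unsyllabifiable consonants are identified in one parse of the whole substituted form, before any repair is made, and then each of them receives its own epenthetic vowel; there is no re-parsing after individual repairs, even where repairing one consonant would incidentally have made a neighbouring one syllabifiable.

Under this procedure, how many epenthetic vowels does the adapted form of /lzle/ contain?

After substitution the input is /kzke/.
The unsyllabifiable consonants are /k/, /z/; each receives one epenthetic vowel.

2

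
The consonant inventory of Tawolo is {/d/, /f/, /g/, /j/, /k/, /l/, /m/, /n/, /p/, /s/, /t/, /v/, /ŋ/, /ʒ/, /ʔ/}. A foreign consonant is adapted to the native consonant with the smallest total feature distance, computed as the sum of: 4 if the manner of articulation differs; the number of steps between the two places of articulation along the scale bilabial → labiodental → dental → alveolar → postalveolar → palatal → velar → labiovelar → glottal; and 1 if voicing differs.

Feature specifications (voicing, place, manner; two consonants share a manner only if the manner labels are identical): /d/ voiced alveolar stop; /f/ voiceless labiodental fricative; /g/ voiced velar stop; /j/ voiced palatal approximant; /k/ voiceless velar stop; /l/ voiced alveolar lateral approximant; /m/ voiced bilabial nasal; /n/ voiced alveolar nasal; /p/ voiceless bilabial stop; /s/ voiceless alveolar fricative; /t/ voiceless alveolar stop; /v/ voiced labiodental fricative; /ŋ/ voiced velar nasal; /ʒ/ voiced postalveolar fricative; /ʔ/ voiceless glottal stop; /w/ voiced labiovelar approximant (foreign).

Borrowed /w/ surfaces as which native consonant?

/j/ is closest: same manner (approximant), place distance 2 (labiovelar→palatal), same voicing; total 2. Next closest is /g/ at distance 5.

j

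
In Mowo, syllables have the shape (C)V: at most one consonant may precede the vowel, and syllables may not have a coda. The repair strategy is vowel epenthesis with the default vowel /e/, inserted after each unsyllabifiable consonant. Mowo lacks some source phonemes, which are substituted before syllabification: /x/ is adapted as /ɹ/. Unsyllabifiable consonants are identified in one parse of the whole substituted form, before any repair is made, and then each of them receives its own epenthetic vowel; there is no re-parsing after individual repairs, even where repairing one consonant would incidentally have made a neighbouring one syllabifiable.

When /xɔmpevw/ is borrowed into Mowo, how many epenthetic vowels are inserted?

After substitution the input is /ɹɔmpevw/.
The unsyllabifiable consonants are /m/, /v/, /w/; each receives one epenthetic vowel.

3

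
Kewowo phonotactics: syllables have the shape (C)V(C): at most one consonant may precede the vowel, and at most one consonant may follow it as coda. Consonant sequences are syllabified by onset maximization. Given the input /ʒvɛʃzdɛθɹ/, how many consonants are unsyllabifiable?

Under (C)V(C), the unsyllabifiable consonants are /ʒ/, /z/, /ɹ/ (at most one coda consonant is licensed; onsets are limited to one consonant).

3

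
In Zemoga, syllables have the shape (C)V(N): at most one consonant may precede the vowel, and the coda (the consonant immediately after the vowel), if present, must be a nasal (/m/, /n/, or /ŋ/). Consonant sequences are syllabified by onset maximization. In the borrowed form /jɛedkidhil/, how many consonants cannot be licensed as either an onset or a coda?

Under (C)V(N), the unsyllabifiable consonants are /d/, /d/, /l/ (only a nasal (/m/, /n/, or /ŋ/) is licensed in coda position; onsets are limited to one consonant).

3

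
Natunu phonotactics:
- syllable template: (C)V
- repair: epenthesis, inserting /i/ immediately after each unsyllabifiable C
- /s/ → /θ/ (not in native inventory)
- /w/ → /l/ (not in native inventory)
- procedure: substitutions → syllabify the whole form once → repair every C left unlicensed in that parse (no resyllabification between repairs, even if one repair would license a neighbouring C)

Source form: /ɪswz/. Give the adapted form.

ɪθilizi

Substitution: /s/ → /θ/, /w/ → /l/, giving /ɪθlz/.
Under (C)V, the unsyllabifiable consonants are /θ/, /l/, /z/ (no codas are permitted; onsets are limited to one consonant).
Each unlicensed consonant becomes the onset of a new syllable: /θ/ → /θi/, /l/ → /li/, /z/ → /zi/.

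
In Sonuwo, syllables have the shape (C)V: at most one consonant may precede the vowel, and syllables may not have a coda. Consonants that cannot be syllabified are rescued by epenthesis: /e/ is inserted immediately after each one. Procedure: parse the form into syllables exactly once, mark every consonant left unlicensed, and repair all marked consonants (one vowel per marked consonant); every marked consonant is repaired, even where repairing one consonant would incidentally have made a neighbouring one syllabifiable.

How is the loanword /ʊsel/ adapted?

ʊsele

Under (C)V, the unsyllabifiable consonants are /l/ (no codas are permitted; onsets are limited to one consonant).
Each unlicensed consonant becomes the onset of a new syllable: /l/ → /le/.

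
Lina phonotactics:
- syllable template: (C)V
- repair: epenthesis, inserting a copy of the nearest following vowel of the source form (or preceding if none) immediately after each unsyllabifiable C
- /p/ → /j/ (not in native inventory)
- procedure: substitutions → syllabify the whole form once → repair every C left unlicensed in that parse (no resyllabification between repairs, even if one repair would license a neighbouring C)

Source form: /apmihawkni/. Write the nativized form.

Substitution: /p/ → /j/, giving /ajmihawkni/.
Syllabifying with onset maximization leaves /j/, /w/, /k/ stranded (no codas are permitted; onsets are limited to one consonant).
Epenthesis after each stranded consonant: /j/ → /ji/, /w/ → /wi/, /k/ → /ki/.

ajimihawikini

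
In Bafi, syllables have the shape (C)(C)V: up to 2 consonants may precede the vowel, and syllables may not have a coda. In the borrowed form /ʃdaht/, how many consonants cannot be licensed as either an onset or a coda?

2

Under (C)(C)V, the unsyllabifiable consonants are /h/, /t/ (no codas are permitted; onsets may contain at most 2 consonants).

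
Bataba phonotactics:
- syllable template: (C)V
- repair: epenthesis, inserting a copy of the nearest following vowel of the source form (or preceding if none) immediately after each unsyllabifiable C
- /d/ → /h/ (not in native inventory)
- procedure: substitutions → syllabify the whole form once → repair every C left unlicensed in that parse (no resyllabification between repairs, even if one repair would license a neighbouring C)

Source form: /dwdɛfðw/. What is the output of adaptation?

hɛwɛhɛfɛðɛwɛ

Substitution: /d/ → /h/, giving /hwhɛfðw/.
Syllabifying with onset maximization leaves /h/, /w/, /f/, /ð/, /w/ stranded (no codas are permitted; onsets are limited to one consonant).
Epenthesis after each stranded consonant: /h/ → /hɛ/, /w/ → /wɛ/, /f/ → /fɛ/, /ð/ → /ðɛ/, /w/ → /wɛ/.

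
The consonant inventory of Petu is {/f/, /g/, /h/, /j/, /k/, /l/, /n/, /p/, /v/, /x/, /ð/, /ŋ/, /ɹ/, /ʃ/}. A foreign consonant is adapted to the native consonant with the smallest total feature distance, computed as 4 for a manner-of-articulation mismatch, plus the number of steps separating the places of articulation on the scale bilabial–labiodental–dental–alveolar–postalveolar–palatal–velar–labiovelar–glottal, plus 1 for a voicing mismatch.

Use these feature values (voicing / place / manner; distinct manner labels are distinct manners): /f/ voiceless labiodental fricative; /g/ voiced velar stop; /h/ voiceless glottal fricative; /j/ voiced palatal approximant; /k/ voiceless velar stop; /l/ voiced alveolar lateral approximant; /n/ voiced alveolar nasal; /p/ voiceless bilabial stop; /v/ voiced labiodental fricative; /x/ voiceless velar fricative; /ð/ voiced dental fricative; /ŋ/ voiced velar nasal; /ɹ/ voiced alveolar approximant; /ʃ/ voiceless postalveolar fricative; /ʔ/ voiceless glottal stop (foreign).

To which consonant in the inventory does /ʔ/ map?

/k/ is closest: same manner (stop), place distance 2 (glottal→velar), same voicing; total 2. Next closest is /g/ at distance 3.

k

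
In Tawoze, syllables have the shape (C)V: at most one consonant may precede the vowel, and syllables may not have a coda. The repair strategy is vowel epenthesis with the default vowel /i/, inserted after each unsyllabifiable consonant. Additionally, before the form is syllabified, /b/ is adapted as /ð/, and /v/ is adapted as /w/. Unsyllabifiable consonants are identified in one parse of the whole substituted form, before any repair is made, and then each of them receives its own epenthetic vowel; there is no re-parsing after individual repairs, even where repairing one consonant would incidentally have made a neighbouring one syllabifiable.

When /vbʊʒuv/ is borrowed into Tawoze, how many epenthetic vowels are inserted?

2

After substitution the input is /wðʊʒuw/.
The unsyllabifiable consonants are /w/, /w/; each receives one epenthetic vowel.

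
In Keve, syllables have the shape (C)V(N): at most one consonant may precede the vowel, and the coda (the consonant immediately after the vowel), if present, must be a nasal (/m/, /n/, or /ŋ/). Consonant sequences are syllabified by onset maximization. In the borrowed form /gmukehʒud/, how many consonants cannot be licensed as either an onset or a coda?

3

Under (C)V(N), the unsyllabifiable consonants are /g/, /h/, /d/ (only a nasal (/m/, /n/, or /ŋ/) is licensed in coda position; onsets are limited to one consonant).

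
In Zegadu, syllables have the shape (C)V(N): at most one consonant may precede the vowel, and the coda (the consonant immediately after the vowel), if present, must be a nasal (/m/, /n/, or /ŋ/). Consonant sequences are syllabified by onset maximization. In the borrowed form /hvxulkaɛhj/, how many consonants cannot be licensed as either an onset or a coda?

5

The consonants /h/, /v/, /l/, /h/, /j/ cannot be parsed into a legal (C)V(N) syllable (only a nasal (/m/, /n/, or /ŋ/) is licensed in coda position; onsets are limited to one consonant).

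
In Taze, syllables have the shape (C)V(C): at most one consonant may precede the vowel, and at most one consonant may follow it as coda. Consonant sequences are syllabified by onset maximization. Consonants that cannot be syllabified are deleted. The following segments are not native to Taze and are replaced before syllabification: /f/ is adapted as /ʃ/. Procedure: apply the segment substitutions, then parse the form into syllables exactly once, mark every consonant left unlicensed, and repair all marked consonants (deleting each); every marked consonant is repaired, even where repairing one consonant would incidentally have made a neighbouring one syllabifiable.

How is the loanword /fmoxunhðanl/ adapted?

Substitution: /f/ → /ʃ/, giving /ʃmoxunhðanl/.
The consonants /ʃ/, /h/, /l/ cannot be parsed into a legal (C)V(C) syllable (at most one coda consonant is licensed; onsets are limited to one consonant).
Deletion applies to /ʃ/, /h/, /l/.

moxunðan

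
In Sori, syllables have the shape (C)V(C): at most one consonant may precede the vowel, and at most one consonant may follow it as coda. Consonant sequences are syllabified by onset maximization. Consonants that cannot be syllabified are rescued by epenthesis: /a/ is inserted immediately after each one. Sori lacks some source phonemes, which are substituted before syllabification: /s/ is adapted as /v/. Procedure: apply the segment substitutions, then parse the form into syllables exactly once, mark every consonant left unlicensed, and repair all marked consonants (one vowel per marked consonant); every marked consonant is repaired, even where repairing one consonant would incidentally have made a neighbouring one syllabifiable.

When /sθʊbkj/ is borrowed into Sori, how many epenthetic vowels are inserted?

3

After substitution the input is /vθʊbkj/.
The unsyllabifiable consonants are /v/, /k/, /j/; each receives one epenthetic vowel.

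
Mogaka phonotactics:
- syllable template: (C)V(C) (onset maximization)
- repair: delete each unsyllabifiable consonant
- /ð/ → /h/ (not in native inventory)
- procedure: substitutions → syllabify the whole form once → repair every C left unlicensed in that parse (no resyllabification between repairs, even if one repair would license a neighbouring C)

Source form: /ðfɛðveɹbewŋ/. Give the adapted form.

fɛhveɹbew

Substitution: /ð/ → /h/, giving /hfɛhveɹbewŋ/.
The consonants /h/, /ŋ/ cannot be parsed into a legal (C)V(C) syllable (at most one coda consonant is licensed; onsets are limited to one consonant).
Deleting the stranded consonants removes /h/, /ŋ/.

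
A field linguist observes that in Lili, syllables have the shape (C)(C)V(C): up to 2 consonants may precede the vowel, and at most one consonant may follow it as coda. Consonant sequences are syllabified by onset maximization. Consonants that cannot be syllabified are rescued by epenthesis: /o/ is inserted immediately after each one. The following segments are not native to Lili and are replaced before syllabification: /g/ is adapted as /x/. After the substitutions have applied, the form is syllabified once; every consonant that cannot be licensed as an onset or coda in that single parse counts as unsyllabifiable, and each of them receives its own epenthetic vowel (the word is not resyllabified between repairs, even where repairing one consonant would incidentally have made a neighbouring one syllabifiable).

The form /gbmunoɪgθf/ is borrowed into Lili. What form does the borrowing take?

Substitution: /g/ → /x/, giving /xbmunoɪxθf/.
Syllabifying with onset maximization leaves /x/, /θ/, /f/ stranded (at most one coda consonant is licensed; onsets may contain at most 2 consonants).
Each unlicensed consonant becomes the onset of a new syllable: /x/ → /xo/, /θ/ → /θo/, /f/ → /fo/.

xobmunoɪxθofo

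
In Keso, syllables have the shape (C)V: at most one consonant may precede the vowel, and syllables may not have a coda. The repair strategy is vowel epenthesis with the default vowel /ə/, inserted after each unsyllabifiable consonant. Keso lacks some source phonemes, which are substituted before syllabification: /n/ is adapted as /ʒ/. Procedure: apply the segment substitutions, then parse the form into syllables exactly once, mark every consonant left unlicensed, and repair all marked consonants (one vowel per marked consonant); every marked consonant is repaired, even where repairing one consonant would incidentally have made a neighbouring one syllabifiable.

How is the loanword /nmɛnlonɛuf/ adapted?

Substitution: /n/ → /ʒ/, giving /ʒmɛʒloʒɛuf/.
Under (C)V, the unsyllabifiable consonants are /ʒ/, /ʒ/, /f/ (no codas are permitted; onsets are limited to one consonant).
Epenthesis after each stranded consonant: /ʒ/ → /ʒə/, /ʒ/ → /ʒə/, /f/ → /fə/.

ʒəmɛʒəloʒɛufə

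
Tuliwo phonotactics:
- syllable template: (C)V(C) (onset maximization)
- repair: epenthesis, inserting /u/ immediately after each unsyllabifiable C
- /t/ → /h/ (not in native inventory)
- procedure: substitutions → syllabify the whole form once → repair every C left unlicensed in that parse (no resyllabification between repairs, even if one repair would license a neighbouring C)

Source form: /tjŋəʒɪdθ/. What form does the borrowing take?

hujuŋəʒɪdθu

Substitution: /t/ → /h/, giving /hjŋəʒɪdθ/.
Syllabifying with onset maximization leaves /h/, /j/, /θ/ stranded (at most one coda consonant is licensed; onsets are limited to one consonant).
Inserting the epenthetic vowel yields /h/ → /hu/, /j/ → /ju/, /θ/ → /θu/.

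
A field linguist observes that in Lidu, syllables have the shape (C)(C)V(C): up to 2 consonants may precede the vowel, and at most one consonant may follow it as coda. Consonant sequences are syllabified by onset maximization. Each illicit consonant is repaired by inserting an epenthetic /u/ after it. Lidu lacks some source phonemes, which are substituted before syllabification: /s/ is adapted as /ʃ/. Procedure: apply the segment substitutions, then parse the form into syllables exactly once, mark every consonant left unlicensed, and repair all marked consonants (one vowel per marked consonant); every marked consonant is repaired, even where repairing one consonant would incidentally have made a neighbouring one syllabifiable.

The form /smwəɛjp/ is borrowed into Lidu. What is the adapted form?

Substitution: /s/ → /ʃ/, giving /ʃmwəɛjp/.
The consonants /ʃ/, /p/ cannot be parsed into a legal (C)(C)V(C) syllable (at most one coda consonant is licensed; onsets may contain at most 2 consonants).
Each unlicensed consonant becomes the onset of a new syllable: /ʃ/ → /ʃu/, /p/ → /pu/.

ʃumwəɛjpu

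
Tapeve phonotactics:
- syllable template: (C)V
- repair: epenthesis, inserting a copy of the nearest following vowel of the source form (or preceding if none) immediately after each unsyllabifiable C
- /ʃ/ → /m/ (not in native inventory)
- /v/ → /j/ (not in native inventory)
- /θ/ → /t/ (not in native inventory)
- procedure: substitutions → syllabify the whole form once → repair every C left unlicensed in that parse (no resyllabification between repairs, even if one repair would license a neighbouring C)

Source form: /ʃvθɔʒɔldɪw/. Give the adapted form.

mɔjɔtɔʒɔlɪdɪwɪ

Substitution: /ʃ/ → /m/, /v/ → /j/, /θ/ → /t/, giving /mjtɔʒɔldɪw/.
Syllabifying with onset maximization leaves /m/, /j/, /l/, /w/ stranded (no codas are permitted; onsets are limited to one consonant).
Inserting the epenthetic vowel yields /m/ → /mɔ/, /j/ → /jɔ/, /l/ → /lɪ/, /w/ → /wɪ/.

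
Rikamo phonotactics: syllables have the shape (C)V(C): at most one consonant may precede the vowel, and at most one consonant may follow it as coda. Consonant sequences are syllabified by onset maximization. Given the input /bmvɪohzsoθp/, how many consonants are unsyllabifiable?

The consonants /b/, /m/, /z/, /p/ cannot be parsed into a legal (C)V(C) syllable (at most one coda consonant is licensed; onsets are limited to one consonant).

4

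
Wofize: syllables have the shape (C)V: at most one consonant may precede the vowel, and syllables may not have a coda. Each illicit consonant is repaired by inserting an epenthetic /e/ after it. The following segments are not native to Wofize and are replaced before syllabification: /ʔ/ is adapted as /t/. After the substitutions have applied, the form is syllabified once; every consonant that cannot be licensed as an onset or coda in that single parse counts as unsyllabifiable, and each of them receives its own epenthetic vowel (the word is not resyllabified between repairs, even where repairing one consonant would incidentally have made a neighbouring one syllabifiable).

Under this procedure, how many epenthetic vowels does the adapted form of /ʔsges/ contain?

3

After substitution the input is /tsges/.
The unsyllabifiable consonants are /t/, /s/, /s/; each receives one epenthetic vowel.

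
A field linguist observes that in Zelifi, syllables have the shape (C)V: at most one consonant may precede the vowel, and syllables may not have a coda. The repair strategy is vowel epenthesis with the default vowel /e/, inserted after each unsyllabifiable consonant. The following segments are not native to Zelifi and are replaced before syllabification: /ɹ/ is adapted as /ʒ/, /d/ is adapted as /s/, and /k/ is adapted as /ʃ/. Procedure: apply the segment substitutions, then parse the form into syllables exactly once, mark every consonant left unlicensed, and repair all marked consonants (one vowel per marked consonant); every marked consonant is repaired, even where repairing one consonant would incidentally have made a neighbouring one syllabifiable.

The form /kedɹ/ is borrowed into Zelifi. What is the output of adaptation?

ʃeseʒe

Substitution: /k/ → /ʃ/, /d/ → /s/, /ɹ/ → /ʒ/, giving /ʃesʒ/.
The consonants /s/, /ʒ/ cannot be parsed into a legal (C)V syllable (no codas are permitted; onsets are limited to one consonant).
Inserting the epenthetic vowel yields /s/ → /se/, /ʒ/ → /ʒe/.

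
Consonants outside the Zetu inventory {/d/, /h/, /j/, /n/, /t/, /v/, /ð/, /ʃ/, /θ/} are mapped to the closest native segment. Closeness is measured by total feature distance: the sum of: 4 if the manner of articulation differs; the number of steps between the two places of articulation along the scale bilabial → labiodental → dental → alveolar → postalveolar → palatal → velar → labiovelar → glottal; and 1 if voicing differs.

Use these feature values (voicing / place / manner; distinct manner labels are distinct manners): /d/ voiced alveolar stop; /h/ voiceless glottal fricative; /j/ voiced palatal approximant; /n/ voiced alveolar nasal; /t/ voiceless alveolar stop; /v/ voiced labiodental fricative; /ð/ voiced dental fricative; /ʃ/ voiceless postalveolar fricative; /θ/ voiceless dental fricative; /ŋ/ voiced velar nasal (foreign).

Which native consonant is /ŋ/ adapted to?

/n/ is closest: same manner (nasal), place distance 3 (velar→alveolar), same voicing; total 3. Next closest is /j/ at distance 5.

n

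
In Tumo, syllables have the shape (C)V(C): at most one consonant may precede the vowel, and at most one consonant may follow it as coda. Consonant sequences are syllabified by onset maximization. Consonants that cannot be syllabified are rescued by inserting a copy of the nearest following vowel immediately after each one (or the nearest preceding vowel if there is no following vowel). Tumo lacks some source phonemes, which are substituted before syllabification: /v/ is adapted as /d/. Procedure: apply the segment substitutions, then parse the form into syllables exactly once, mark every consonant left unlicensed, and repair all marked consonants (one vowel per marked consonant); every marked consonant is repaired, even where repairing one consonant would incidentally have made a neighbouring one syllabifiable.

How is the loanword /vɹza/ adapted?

Substitution: /v/ → /d/, giving /dɹza/.
Syllabifying with onset maximization leaves /d/, /ɹ/ stranded (at most one coda consonant is licensed; onsets are limited to one consonant).
Epenthesis after each stranded consonant: /d/ → /da/, /ɹ/ → /ɹa/.

daɹaza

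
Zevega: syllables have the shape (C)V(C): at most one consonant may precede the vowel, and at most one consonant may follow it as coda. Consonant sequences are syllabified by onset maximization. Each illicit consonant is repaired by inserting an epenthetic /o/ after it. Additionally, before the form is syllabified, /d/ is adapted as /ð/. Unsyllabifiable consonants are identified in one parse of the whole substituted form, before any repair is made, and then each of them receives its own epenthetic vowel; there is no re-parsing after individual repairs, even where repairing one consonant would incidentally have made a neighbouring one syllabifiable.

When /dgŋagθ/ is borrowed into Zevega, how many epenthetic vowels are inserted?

After substitution the input is /ðgŋagθ/.
The unsyllabifiable consonants are /ð/, /g/, /θ/; each receives one epenthetic vowel.

3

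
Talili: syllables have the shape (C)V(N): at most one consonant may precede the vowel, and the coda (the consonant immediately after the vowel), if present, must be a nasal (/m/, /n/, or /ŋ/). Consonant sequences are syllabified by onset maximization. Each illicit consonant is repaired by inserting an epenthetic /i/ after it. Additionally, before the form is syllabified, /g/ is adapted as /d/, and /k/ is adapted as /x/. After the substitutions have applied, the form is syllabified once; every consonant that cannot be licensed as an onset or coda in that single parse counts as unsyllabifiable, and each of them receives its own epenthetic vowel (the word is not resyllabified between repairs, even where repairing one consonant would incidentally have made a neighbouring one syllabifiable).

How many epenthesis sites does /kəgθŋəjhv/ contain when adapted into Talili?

After substitution the input is /xədθŋəjhv/.
The unsyllabifiable consonants are /d/, /θ/, /j/, /h/, /v/; each receives one epenthetic vowel.

5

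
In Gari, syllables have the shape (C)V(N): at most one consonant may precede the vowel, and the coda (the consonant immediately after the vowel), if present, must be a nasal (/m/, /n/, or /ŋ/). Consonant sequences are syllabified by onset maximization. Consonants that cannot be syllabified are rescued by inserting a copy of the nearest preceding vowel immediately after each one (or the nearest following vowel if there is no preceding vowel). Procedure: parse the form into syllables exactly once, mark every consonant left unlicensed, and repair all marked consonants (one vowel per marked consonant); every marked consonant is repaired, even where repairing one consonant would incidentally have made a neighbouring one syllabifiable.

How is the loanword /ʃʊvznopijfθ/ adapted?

ʃʊvʊzʊnopijifiθi

Under (C)V(N), the unsyllabifiable consonants are /v/, /z/, /j/, /f/, /θ/ (only a nasal (/m/, /n/, or /ŋ/) is licensed in coda position; onsets are limited to one consonant).
Epenthesis after each stranded consonant: /v/ → /vʊ/, /z/ → /zʊ/, /j/ → /ji/, /f/ → /fi/, /θ/ → /θi/.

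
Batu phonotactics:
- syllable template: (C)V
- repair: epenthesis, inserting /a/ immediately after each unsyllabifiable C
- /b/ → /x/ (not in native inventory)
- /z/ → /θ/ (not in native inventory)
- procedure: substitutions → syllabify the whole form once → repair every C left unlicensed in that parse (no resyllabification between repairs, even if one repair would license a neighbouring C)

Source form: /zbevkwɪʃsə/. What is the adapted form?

Substitution: /z/ → /θ/, /b/ → /x/, giving /θxevkwɪʃsə/.
Under (C)V, the unsyllabifiable consonants are /θ/, /v/, /k/, /ʃ/ (no codas are permitted; onsets are limited to one consonant).
Each unlicensed consonant becomes the onset of a new syllable: /θ/ → /θa/, /v/ → /va/, /k/ → /ka/, /ʃ/ → /ʃa/.

θaxevakawɪʃasə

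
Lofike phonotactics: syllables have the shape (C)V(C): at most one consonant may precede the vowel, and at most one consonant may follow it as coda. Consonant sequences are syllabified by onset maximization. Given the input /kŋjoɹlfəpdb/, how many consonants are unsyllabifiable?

Syllabifying with onset maximization leaves /k/, /ŋ/, /l/, /d/, /b/ stranded (at most one coda consonant is licensed; onsets are limited to one consonant).

5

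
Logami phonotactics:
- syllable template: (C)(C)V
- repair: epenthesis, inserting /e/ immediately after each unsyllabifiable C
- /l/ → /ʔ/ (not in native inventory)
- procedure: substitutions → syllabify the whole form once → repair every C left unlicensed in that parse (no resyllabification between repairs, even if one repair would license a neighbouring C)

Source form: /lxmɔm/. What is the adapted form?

Substitution: /l/ → /ʔ/, giving /ʔxmɔm/.
The consonants /ʔ/, /m/ cannot be parsed into a legal (C)(C)V syllable (no codas are permitted; onsets may contain at most 2 consonants).
Inserting the epenthetic vowel yields /ʔ/ → /ʔe/, /m/ → /me/.

ʔexmɔme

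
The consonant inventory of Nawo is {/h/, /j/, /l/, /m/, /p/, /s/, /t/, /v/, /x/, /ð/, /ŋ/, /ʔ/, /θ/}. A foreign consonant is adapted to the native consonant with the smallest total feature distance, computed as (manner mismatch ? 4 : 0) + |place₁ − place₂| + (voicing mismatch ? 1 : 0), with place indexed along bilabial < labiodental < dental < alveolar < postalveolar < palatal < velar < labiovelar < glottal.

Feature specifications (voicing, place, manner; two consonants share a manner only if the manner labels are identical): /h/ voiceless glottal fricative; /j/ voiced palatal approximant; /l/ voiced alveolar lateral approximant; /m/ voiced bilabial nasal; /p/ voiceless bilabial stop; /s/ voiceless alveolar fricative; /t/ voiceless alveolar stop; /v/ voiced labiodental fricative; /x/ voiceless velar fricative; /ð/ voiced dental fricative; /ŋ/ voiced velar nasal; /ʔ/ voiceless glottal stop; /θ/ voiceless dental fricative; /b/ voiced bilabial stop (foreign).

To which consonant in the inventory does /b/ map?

/p/ is closest: same manner (stop), place distance 0 (bilabial→bilabial), voicing differs (+1); total 1. Next closest is /m/ at distance 4.

p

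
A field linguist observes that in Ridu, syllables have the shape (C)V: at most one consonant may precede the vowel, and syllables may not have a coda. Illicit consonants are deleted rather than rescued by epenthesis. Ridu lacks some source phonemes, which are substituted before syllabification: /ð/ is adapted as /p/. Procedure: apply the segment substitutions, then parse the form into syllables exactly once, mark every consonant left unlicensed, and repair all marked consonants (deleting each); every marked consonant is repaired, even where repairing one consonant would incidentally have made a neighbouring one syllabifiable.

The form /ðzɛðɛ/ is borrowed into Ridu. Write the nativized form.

zɛpɛ

Substitution: /ð/ → /p/, giving /pzɛpɛ/.
Under (C)V, the unsyllabifiable consonants are /p/ (no codas are permitted; onsets are limited to one consonant).
Deletion applies to /p/.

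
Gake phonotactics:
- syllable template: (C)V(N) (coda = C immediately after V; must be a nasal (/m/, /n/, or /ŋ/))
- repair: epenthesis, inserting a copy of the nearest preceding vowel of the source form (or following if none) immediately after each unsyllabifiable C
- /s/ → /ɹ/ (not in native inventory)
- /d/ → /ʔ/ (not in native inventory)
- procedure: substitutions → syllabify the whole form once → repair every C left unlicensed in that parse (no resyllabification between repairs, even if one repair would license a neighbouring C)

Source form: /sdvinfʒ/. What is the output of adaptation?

Substitution: /s/ → /ɹ/, /d/ → /ʔ/, giving /ɹʔvinfʒ/.
Syllabifying with onset maximization leaves /ɹ/, /ʔ/, /f/, /ʒ/ stranded (only a nasal (/m/, /n/, or /ŋ/) is licensed in coda position; onsets are limited to one consonant).
Each unlicensed consonant becomes the onset of a new syllable: /ɹ/ → /ɹi/, /ʔ/ → /ʔi/, /f/ → /fi/, /ʒ/ → /ʒi/.

ɹiʔivinfiʒi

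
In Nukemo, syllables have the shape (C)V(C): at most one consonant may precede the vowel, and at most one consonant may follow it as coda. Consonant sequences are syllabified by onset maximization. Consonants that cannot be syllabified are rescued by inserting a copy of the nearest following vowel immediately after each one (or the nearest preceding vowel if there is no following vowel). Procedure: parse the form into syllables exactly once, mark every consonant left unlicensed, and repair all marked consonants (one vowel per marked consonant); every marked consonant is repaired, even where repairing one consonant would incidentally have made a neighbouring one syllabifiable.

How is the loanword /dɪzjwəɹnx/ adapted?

dɪzjəwəɹnəxə

The consonants /j/, /n/, /x/ cannot be parsed into a legal (C)V(C) syllable (at most one coda consonant is licensed; onsets are limited to one consonant).
Each unlicensed consonant becomes the onset of a new syllable: /j/ → /jə/, /n/ → /nə/, /x/ → /xə/.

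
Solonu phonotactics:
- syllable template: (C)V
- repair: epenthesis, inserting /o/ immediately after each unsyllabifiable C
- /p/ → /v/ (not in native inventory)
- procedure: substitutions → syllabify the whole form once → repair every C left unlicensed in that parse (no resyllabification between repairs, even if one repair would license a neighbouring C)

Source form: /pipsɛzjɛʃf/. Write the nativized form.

Substitution: /p/ → /v/, giving /vivsɛzjɛʃf/.
The consonants /v/, /z/, /ʃ/, /f/ cannot be parsed into a legal (C)V syllable (no codas are permitted; onsets are limited to one consonant).
Epenthesis after each stranded consonant: /v/ → /vo/, /z/ → /zo/, /ʃ/ → /ʃo/, /f/ → /fo/.

vivosɛzojɛʃofo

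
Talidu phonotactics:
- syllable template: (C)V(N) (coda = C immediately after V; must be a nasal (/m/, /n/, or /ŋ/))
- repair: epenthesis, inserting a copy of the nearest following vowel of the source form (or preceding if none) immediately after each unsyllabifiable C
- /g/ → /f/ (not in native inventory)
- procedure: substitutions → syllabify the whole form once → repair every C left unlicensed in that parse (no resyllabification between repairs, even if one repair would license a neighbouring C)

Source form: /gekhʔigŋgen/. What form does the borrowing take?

Substitution: /g/ → /f/, giving /fekhʔifŋfen/.
Syllabifying with onset maximization leaves /k/, /h/, /f/, /ŋ/ stranded (only a nasal (/m/, /n/, or /ŋ/) is licensed in coda position; onsets are limited to one consonant).
Inserting the epenthetic vowel yields /k/ → /ki/, /h/ → /hi/, /f/ → /fe/, /ŋ/ → /ŋe/.

fekihiʔifeŋefen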